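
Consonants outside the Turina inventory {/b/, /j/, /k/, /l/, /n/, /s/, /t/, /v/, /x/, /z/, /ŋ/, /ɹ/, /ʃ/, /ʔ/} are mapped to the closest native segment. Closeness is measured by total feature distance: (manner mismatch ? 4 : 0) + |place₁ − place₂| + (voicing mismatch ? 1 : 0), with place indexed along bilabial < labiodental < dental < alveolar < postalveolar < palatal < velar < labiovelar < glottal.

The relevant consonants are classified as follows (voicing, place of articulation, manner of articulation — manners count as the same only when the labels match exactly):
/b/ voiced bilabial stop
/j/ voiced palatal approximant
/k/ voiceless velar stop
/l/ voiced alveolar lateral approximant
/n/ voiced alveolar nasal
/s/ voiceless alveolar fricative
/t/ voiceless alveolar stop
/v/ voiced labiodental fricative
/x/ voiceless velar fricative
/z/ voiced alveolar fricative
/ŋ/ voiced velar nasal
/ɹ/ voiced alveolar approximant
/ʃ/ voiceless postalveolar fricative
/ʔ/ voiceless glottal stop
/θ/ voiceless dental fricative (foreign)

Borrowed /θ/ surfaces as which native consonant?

/s/ is closest: same manner (fricative), place distance 1 (dental→alveolar), same voicing; total 1. Next closest is /v/ at distance 2.

s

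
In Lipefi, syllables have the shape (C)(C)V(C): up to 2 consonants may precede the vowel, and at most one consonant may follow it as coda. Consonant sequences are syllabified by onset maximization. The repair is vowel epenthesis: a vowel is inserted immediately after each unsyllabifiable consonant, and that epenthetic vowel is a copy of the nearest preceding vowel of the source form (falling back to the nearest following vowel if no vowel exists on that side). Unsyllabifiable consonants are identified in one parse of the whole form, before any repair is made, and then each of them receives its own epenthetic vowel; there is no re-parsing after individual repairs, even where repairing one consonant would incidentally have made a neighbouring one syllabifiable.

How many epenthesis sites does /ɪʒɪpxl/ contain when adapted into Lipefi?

2

The unsyllabifiable consonants are /x/, /l/; each receives one epenthetic vowel.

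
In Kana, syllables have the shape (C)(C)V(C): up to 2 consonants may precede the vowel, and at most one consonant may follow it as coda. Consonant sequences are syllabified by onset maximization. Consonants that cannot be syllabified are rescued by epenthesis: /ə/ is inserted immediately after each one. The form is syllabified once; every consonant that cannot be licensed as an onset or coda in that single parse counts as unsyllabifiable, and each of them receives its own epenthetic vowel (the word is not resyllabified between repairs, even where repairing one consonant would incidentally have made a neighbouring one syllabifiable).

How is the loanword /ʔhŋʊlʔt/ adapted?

ʔəhŋʊlʔətə

Under (C)(C)V(C), the unsyllabifiable consonants are /ʔ/, /ʔ/, /t/ (at most one coda consonant is licensed; onsets may contain at most 2 consonants).
Each unlicensed consonant becomes the onset of a new syllable: /ʔ/ → /ʔə/, /ʔ/ → /ʔə/, /t/ → /tə/.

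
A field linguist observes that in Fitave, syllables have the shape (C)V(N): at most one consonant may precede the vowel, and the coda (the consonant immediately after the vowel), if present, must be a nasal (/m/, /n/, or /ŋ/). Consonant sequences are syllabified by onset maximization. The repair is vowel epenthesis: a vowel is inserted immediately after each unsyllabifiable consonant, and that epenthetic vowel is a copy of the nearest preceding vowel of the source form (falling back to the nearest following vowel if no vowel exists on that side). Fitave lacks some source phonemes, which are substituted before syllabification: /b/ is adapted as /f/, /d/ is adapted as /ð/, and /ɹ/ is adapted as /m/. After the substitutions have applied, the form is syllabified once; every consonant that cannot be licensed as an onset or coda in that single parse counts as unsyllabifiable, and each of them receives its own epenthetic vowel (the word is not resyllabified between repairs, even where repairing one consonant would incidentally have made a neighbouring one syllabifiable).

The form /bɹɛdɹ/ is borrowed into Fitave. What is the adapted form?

Substitution: /b/ → /f/, /ɹ/ → /m/, /d/ → /ð/, giving /fmɛðm/.
Under (C)V(N), the unsyllabifiable consonants are /f/, /ð/, /m/ (only a nasal (/m/, /n/, or /ŋ/) is licensed in coda position; onsets are limited to one consonant).
Epenthesis after each stranded consonant: /f/ → /fɛ/, /ð/ → /ðɛ/, /m/ → /mɛ/.

fɛmɛðɛmɛ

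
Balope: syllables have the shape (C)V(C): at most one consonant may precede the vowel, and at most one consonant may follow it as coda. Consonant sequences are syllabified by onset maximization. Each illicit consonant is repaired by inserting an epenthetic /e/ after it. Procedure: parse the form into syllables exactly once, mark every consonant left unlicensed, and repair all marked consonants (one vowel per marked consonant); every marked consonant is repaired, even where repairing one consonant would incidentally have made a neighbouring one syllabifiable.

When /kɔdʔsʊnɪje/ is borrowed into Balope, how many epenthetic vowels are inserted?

1

The unsyllabifiable consonants are /ʔ/; each receives one epenthetic vowel.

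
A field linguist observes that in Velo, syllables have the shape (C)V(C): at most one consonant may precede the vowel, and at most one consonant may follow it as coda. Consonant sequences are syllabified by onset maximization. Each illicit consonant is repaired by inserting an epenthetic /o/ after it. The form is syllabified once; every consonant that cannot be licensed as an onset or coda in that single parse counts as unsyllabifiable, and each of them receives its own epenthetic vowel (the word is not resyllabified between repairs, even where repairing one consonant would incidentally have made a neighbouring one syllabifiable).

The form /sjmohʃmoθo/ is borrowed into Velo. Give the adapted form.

sojomohʃomoθo

Syllabifying with onset maximization leaves /s/, /j/, /ʃ/ stranded (at most one coda consonant is licensed; onsets are limited to one consonant).
Each unlicensed consonant becomes the onset of a new syllable: /s/ → /so/, /j/ → /jo/, /ʃ/ → /ʃo/.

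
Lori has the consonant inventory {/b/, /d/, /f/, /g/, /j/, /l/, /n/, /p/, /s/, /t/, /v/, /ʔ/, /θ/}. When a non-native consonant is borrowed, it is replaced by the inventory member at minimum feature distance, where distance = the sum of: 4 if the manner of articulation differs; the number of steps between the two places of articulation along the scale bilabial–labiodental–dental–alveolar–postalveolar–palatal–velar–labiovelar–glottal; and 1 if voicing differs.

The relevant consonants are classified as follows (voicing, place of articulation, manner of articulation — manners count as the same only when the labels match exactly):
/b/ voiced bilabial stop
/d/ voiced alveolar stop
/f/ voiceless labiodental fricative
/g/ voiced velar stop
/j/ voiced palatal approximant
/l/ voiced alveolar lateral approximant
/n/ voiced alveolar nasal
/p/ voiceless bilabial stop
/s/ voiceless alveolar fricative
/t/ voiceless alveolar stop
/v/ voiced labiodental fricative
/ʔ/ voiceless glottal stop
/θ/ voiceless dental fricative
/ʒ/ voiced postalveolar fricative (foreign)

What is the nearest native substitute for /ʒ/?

/s/ is closest: same manner (fricative), place distance 1 (postalveolar→alveolar), voicing differs (+1); total 2. Next closest is /v/ at distance 3.

s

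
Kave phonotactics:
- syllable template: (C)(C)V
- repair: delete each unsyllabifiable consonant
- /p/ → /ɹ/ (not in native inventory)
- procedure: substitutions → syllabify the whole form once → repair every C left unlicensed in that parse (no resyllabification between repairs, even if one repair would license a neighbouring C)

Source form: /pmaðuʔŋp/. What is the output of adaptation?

Substitution: /p/ → /ɹ/, giving /ɹmaðuʔŋɹ/.
The consonants /ʔ/, /ŋ/, /ɹ/ cannot be parsed into a legal (C)(C)V syllable (no codas are permitted; onsets may contain at most 2 consonants).
Deletion applies to /ʔ/, /ŋ/, /ɹ/.

ɹmaðu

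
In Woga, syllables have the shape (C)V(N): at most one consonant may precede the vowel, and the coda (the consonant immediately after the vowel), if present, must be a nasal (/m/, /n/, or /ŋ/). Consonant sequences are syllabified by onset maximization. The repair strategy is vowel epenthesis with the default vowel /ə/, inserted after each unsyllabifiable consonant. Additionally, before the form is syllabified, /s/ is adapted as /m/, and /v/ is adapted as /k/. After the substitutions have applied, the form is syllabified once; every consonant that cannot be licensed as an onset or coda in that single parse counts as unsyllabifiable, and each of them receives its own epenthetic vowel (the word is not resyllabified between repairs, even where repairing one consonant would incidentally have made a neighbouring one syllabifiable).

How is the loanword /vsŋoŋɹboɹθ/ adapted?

kəməŋoŋɹəboɹəθə

Substitution: /v/ → /k/, /s/ → /m/, giving /kmŋoŋɹboɹθ/.
Under (C)V(N), the unsyllabifiable consonants are /k/, /m/, /ɹ/, /ɹ/, /θ/ (only a nasal (/m/, /n/, or /ŋ/) is licensed in coda position; onsets are limited to one consonant).
Epenthesis after each stranded consonant: /k/ → /kə/, /m/ → /mə/, /ɹ/ → /ɹə/, /ɹ/ → /ɹə/, /θ/ → /θə/.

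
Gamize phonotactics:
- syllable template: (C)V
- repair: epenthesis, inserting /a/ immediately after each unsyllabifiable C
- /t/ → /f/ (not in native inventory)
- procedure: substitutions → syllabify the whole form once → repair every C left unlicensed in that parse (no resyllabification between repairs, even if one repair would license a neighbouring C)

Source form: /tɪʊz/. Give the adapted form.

Substitution: /t/ → /f/, giving /fɪʊz/.
Under (C)V, the unsyllabifiable consonants are /z/ (no codas are permitted; onsets are limited to one consonant).
Epenthesis after each stranded consonant: /z/ → /za/.

fɪʊza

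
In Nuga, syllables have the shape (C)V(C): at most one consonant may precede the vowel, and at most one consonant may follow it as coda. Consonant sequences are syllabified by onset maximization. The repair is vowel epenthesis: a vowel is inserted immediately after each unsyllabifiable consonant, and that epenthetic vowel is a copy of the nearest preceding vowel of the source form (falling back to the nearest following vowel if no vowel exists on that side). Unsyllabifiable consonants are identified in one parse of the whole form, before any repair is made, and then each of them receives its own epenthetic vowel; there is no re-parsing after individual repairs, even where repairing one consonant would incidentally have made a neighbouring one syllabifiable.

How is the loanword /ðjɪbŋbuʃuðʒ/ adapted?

ðɪjɪbŋɪbuʃuðʒu

The consonants /ð/, /ŋ/, /ʒ/ cannot be parsed into a legal (C)V(C) syllable (at most one coda consonant is licensed; onsets are limited to one consonant).
Epenthesis after each stranded consonant: /ð/ → /ðɪ/, /ŋ/ → /ŋɪ/, /ʒ/ → /ʒu/.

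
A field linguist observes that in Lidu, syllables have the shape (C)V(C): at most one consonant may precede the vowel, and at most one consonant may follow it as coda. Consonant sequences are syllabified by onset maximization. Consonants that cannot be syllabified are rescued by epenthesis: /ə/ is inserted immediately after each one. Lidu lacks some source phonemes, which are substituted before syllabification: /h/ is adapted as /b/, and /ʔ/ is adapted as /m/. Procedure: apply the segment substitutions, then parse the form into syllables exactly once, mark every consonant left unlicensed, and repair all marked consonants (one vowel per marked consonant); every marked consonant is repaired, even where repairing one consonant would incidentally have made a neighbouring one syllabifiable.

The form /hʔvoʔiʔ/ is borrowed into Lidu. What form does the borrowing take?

bəməvomim

Substitution: /h/ → /b/, /ʔ/ → /m/, giving /bmvomim/.
Under (C)V(C), the unsyllabifiable consonants are /b/, /m/ (at most one coda consonant is licensed; onsets are limited to one consonant).
Epenthesis after each stranded consonant: /b/ → /bə/, /m/ → /mə/.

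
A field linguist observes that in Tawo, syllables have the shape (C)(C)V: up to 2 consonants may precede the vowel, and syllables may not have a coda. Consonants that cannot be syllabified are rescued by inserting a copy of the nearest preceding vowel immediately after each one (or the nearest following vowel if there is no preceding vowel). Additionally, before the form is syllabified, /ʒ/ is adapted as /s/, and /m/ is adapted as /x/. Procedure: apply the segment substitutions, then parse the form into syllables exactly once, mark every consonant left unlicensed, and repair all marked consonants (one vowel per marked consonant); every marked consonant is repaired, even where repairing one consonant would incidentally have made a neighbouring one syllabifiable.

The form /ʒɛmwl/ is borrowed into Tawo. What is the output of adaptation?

sɛxɛwɛlɛ

Substitution: /ʒ/ → /s/, /m/ → /x/, giving /sɛxwl/.
Syllabifying with onset maximization leaves /x/, /w/, /l/ stranded (no codas are permitted; onsets may contain at most 2 consonants).
Each unlicensed consonant becomes the onset of a new syllable: /x/ → /xɛ/, /w/ → /wɛ/, /l/ → /lɛ/.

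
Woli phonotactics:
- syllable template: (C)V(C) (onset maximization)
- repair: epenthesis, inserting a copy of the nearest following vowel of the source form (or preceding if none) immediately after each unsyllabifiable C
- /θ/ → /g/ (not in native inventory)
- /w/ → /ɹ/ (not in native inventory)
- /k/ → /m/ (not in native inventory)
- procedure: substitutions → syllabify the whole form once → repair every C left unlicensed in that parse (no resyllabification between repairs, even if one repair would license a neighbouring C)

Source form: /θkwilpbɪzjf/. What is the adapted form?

Substitution: /θ/ → /g/, /k/ → /m/, /w/ → /ɹ/, giving /gmɹilpbɪzjf/.
Syllabifying with onset maximization leaves /g/, /m/, /p/, /j/, /f/ stranded (at most one coda consonant is licensed; onsets are limited to one consonant).
Inserting the epenthetic vowel yields /g/ → /gi/, /m/ → /mi/, /p/ → /pɪ/, /j/ → /jɪ/, /f/ → /fɪ/.

gimiɹilpɪbɪzjɪfɪ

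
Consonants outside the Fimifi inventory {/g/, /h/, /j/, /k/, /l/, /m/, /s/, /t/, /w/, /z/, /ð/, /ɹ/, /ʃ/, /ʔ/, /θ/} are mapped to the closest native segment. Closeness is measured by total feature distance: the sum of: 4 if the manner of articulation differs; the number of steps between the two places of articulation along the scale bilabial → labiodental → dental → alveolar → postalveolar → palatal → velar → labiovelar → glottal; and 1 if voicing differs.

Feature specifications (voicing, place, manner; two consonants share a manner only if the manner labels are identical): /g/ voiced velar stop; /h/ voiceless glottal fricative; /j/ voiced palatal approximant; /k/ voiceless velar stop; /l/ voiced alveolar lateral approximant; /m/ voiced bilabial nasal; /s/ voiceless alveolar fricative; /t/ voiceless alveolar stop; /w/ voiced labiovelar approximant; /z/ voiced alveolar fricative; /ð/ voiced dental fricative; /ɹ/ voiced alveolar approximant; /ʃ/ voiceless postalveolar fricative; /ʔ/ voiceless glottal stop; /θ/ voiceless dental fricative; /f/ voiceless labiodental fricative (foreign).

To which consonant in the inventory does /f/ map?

/θ/ is closest: same manner (fricative), place distance 1 (labiodental→dental), same voicing; total 1. Next closest is /s/ at distance 2.

θ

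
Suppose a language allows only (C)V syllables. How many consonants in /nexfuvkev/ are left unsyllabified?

3

The consonants /x/, /v/, /v/ cannot be parsed into a legal (C)V syllable (no codas are permitted; onsets are limited to one consonant).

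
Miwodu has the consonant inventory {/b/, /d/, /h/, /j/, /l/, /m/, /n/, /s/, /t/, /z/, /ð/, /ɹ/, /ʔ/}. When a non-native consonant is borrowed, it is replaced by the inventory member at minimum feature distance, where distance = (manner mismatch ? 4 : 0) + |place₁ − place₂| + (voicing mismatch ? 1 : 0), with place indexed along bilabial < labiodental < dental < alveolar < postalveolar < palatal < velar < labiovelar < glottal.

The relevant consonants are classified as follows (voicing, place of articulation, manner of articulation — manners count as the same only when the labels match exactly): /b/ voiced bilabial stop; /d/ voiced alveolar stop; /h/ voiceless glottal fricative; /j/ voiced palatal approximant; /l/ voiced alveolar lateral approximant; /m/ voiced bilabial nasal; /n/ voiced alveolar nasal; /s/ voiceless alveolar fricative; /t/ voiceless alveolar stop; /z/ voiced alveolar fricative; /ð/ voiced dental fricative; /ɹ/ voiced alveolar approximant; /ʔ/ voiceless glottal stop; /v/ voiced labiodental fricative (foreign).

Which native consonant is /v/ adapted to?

/ð/ is closest: same manner (fricative), place distance 1 (labiodental→dental), same voicing; total 1. Next closest is /z/ at distance 2.

ð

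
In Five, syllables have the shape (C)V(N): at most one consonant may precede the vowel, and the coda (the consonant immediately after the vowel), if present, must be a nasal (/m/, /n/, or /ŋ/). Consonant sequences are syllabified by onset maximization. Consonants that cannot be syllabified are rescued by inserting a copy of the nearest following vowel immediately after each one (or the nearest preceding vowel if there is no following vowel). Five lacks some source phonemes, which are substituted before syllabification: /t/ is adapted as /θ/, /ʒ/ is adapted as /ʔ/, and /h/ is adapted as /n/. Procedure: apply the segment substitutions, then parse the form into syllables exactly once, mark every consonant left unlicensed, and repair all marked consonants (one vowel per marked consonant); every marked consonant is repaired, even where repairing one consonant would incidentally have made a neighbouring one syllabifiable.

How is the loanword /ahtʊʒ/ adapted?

anθʊʔʊ

Substitution: /h/ → /n/, /t/ → /θ/, /ʒ/ → /ʔ/, giving /anθʊʔ/.
The consonants /ʔ/ cannot be parsed into a legal (C)V(N) syllable (only a nasal (/m/, /n/, or /ŋ/) is licensed in coda position; onsets are limited to one consonant).
Each unlicensed consonant becomes the onset of a new syllable: /ʔ/ → /ʔʊ/.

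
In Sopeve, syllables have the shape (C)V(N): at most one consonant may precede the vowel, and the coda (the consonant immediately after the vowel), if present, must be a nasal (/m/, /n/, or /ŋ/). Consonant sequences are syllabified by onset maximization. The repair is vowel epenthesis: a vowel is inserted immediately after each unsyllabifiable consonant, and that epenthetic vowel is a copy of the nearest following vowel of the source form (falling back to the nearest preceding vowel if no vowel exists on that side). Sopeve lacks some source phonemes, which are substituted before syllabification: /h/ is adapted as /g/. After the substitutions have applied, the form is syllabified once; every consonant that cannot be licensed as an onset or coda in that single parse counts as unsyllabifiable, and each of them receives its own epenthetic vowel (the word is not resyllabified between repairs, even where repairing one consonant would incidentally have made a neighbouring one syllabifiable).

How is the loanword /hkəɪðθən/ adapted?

gəkəɪðəθən

Substitution: /h/ → /g/, giving /gkəɪðθən/.
The consonants /g/, /ð/ cannot be parsed into a legal (C)V(N) syllable (only a nasal (/m/, /n/, or /ŋ/) is licensed in coda position; onsets are limited to one consonant).
Epenthesis after each stranded consonant: /g/ → /gə/, /ð/ → /ðə/.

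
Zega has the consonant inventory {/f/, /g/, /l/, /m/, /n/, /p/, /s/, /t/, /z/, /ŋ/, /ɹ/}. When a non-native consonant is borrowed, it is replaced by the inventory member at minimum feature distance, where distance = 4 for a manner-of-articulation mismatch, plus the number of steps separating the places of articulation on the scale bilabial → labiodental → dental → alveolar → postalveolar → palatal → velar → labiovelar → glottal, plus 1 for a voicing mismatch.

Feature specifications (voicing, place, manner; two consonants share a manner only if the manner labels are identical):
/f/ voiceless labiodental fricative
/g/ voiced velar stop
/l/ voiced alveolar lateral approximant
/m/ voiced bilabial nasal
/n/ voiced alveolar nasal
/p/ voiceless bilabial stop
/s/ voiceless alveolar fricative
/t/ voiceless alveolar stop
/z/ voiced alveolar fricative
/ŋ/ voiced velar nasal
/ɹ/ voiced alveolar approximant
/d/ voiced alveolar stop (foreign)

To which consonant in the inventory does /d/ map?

/t/ is closest: same manner (stop), place distance 0 (alveolar→alveolar), voicing differs (+1); total 1. Next closest is /g/ at distance 3.

t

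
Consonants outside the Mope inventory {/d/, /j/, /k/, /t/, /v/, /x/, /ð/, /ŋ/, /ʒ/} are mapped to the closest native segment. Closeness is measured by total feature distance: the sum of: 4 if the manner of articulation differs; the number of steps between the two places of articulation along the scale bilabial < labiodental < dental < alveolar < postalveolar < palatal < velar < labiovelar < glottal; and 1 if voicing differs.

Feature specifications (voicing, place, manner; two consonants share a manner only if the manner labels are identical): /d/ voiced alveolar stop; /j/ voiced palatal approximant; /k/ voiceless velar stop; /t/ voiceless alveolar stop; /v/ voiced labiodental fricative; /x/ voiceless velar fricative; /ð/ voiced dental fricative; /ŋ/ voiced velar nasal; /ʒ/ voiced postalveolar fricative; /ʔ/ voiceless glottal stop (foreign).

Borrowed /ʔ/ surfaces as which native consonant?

k

/k/ is closest: same manner (stop), place distance 2 (glottal→velar), same voicing; total 2. Next closest is /t/ at distance 5.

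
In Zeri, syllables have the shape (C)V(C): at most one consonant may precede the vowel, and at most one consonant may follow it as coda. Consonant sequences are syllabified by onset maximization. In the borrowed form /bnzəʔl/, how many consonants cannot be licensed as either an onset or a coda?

The consonants /b/, /n/, /l/ cannot be parsed into a legal (C)V(C) syllable (at most one coda consonant is licensed; onsets are limited to one consonant).

3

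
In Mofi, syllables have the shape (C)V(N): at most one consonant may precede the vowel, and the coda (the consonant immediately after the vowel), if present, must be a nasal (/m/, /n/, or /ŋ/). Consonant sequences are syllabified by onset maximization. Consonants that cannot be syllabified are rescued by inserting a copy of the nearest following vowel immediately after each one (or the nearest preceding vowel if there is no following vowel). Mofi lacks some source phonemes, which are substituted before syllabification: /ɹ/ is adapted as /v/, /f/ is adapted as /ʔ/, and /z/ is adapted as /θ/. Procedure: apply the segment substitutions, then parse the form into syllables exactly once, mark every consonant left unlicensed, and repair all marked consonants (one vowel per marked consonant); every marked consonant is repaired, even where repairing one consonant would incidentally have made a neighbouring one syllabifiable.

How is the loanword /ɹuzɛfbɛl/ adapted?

Substitution: /ɹ/ → /v/, /z/ → /θ/, /f/ → /ʔ/, giving /vuθɛʔbɛl/.
The consonants /ʔ/, /l/ cannot be parsed into a legal (C)V(N) syllable (only a nasal (/m/, /n/, or /ŋ/) is licensed in coda position; onsets are limited to one consonant).
Inserting the epenthetic vowel yields /ʔ/ → /ʔɛ/, /l/ → /lɛ/.

vuθɛʔɛbɛlɛ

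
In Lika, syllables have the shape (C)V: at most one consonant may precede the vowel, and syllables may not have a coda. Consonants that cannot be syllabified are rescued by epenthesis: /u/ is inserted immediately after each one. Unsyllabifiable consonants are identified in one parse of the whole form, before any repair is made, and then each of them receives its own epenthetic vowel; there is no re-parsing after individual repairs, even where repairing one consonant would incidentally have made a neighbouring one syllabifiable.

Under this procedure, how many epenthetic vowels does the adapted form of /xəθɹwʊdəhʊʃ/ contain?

3

The unsyllabifiable consonants are /θ/, /ɹ/, /ʃ/; each receives one epenthetic vowel.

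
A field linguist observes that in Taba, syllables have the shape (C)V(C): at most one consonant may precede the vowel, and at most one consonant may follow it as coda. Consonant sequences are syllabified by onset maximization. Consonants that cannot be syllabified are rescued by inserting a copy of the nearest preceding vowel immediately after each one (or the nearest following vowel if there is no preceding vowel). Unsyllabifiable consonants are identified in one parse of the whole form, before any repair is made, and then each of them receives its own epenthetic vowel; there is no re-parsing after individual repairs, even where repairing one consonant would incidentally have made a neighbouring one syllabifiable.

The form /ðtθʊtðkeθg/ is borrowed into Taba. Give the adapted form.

Syllabifying with onset maximization leaves /ð/, /t/, /ð/, /g/ stranded (at most one coda consonant is licensed; onsets are limited to one consonant).
Inserting the epenthetic vowel yields /ð/ → /ðʊ/, /t/ → /tʊ/, /ð/ → /ðʊ/, /g/ → /ge/.

ðʊtʊθʊtðʊkeθge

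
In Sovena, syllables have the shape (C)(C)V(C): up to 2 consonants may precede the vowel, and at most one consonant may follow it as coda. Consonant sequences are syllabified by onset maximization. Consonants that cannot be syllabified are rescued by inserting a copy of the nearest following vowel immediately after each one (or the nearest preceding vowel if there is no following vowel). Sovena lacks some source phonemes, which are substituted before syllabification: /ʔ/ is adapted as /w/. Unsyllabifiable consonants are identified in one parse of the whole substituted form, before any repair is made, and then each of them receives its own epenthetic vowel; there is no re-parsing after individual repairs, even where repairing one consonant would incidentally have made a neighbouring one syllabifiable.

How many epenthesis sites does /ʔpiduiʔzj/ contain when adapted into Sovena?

After substitution the input is /wpiduiwzj/.
The unsyllabifiable consonants are /z/, /j/; each receives one epenthetic vowel.

2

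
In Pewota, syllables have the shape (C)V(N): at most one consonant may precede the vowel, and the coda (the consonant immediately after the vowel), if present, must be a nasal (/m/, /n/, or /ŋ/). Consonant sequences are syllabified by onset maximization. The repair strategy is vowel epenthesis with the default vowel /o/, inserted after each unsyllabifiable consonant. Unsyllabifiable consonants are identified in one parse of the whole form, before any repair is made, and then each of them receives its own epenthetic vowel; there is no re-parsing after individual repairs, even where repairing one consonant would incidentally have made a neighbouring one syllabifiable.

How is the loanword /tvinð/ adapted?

tovinðo

Under (C)V(N), the unsyllabifiable consonants are /t/, /ð/ (only a nasal (/m/, /n/, or /ŋ/) is licensed in coda position; onsets are limited to one consonant).
Epenthesis after each stranded consonant: /t/ → /to/, /ð/ → /ðo/.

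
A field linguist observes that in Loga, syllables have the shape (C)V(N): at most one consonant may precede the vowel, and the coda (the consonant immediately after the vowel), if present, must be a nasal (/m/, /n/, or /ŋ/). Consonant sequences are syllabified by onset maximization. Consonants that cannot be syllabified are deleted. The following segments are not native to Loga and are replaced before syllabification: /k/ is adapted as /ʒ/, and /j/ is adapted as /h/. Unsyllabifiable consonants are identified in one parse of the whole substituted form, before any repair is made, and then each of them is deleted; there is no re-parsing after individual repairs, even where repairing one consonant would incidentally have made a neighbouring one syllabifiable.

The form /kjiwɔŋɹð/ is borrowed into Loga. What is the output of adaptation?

hiwɔŋ

Substitution: /k/ → /ʒ/, /j/ → /h/, giving /ʒhiwɔŋɹð/.
The consonants /ʒ/, /ɹ/, /ð/ cannot be parsed into a legal (C)V(N) syllable (only a nasal (/m/, /n/, or /ŋ/) is licensed in coda position; onsets are limited to one consonant).
Deleting the stranded consonants removes /ʒ/, /ɹ/, /ð/.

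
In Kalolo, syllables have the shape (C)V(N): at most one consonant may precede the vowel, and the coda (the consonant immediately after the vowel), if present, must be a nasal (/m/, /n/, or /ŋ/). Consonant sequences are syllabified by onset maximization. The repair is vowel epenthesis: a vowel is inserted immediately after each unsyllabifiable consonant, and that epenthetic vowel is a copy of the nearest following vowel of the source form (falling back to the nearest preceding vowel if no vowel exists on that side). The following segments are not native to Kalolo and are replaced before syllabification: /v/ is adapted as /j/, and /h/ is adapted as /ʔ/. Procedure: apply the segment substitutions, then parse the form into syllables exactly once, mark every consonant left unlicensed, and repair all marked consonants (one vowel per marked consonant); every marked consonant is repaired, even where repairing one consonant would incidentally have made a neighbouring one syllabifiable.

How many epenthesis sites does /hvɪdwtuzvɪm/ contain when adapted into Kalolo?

After substitution the input is /ʔjɪdwtuzjɪm/.
The unsyllabifiable consonants are /ʔ/, /d/, /w/, /z/; each receives one epenthetic vowel.

4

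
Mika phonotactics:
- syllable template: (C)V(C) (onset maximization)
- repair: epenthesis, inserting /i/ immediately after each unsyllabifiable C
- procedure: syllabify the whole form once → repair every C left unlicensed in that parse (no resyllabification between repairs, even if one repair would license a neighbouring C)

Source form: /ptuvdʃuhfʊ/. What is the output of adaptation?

Syllabifying with onset maximization leaves /p/, /d/ stranded (at most one coda consonant is licensed; onsets are limited to one consonant).
Inserting the epenthetic vowel yields /p/ → /pi/, /d/ → /di/.

pituvdiʃuhfʊ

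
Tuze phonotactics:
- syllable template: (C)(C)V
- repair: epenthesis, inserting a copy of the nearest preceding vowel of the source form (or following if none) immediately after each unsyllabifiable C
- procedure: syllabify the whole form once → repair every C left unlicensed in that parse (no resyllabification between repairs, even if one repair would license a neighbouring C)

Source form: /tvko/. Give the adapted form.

The consonants /t/ cannot be parsed into a legal (C)(C)V syllable (no codas are permitted; onsets may contain at most 2 consonants).
Inserting the epenthetic vowel yields /t/ → /to/.

tovko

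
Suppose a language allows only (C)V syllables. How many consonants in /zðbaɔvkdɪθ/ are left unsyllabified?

5

Under (C)V, the unsyllabifiable consonants are /z/, /ð/, /v/, /k/, /θ/ (no codas are permitted; onsets are limited to one consonant).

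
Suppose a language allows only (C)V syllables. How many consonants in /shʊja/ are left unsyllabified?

Syllabifying with onset maximization leaves /s/ stranded (no codas are permitted; onsets are limited to one consonant).

1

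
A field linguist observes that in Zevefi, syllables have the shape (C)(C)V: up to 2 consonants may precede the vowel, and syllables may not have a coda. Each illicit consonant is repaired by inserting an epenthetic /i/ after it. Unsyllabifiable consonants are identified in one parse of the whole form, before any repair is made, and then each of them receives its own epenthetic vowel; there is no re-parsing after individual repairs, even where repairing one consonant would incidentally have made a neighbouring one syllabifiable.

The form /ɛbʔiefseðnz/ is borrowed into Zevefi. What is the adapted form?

Under (C)(C)V, the unsyllabifiable consonants are /ð/, /n/, /z/ (no codas are permitted; onsets may contain at most 2 consonants).
Each unlicensed consonant becomes the onset of a new syllable: /ð/ → /ði/, /n/ → /ni/, /z/ → /zi/.

ɛbʔiefseðinizi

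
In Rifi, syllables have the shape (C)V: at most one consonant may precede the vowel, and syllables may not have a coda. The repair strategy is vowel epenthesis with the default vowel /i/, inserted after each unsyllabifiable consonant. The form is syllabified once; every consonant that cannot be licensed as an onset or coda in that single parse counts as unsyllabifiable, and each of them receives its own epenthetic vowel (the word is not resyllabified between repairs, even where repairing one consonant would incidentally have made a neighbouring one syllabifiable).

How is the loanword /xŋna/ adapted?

Under (C)V, the unsyllabifiable consonants are /x/, /ŋ/ (no codas are permitted; onsets are limited to one consonant).
Inserting the epenthetic vowel yields /x/ → /xi/, /ŋ/ → /ŋi/.

xiŋina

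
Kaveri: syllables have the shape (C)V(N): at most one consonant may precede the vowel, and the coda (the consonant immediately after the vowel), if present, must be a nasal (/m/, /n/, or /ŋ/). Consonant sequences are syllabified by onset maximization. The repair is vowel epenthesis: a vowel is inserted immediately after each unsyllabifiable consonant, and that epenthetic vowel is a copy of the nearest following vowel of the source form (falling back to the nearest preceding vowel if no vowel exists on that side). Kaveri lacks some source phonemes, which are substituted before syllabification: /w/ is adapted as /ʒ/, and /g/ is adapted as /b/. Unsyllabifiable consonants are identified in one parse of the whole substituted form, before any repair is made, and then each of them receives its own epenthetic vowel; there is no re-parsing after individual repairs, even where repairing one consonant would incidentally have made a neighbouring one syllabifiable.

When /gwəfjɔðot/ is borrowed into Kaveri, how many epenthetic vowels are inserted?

After substitution the input is /bʒəfjɔðot/.
The unsyllabifiable consonants are /b/, /f/, /t/; each receives one epenthetic vowel.

3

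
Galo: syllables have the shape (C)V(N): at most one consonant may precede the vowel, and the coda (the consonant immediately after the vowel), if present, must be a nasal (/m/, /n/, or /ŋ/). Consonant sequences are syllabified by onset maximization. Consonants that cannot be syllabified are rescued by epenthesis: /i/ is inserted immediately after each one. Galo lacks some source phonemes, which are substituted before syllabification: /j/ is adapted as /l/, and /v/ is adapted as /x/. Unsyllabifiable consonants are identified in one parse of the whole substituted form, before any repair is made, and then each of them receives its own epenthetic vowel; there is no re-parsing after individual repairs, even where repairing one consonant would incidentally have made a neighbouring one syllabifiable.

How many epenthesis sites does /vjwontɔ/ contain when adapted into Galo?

After substitution the input is /xlwontɔ/.
The unsyllabifiable consonants are /x/, /l/; each receives one epenthetic vowel.

2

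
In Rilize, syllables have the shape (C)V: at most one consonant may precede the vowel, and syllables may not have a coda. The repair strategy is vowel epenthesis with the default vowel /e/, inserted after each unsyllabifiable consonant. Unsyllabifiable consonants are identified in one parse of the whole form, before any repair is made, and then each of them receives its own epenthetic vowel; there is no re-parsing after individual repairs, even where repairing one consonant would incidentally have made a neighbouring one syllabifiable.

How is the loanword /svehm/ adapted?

The consonants /s/, /h/, /m/ cannot be parsed into a legal (C)V syllable (no codas are permitted; onsets are limited to one consonant).
Each unlicensed consonant becomes the onset of a new syllable: /s/ → /se/, /h/ → /he/, /m/ → /me/.

seveheme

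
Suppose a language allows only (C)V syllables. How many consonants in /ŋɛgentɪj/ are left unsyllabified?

Under (C)V, the unsyllabifiable consonants are /n/, /j/ (no codas are permitted; onsets are limited to one consonant).

2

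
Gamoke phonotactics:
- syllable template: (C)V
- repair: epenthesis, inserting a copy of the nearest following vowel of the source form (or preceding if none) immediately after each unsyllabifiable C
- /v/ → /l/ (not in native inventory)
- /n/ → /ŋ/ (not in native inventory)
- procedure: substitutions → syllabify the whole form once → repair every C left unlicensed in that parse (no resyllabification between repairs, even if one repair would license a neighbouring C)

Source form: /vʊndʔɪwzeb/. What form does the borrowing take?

lʊŋɪdɪʔɪwezebe

Substitution: /v/ → /l/, /n/ → /ŋ/, giving /lʊŋdʔɪwzeb/.
Syllabifying with onset maximization leaves /ŋ/, /d/, /w/, /b/ stranded (no codas are permitted; onsets are limited to one consonant).
Epenthesis after each stranded consonant: /ŋ/ → /ŋɪ/, /d/ → /dɪ/, /w/ → /we/, /b/ → /be/.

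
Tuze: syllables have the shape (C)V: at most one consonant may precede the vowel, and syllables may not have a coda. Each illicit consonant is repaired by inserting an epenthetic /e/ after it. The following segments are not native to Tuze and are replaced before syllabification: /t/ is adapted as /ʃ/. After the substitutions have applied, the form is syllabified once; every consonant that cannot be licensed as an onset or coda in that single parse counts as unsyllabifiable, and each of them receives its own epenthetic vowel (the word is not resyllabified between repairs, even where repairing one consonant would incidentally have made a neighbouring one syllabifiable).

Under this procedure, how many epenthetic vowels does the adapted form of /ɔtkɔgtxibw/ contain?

After substitution the input is /ɔʃkɔgʃxibw/.
The unsyllabifiable consonants are /ʃ/, /g/, /ʃ/, /b/, /w/; each receives one epenthetic vowel.

5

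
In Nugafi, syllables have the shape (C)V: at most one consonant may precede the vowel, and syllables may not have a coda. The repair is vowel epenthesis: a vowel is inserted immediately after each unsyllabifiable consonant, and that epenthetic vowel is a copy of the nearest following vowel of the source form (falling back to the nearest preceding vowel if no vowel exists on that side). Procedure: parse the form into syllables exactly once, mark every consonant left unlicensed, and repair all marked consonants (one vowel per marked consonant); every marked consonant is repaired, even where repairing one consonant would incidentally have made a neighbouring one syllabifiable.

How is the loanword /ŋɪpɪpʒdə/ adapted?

ŋɪpɪpəʒədə

The consonants /p/, /ʒ/ cannot be parsed into a legal (C)V syllable (no codas are permitted; onsets are limited to one consonant).
Inserting the epenthetic vowel yields /p/ → /pə/, /ʒ/ → /ʒə/.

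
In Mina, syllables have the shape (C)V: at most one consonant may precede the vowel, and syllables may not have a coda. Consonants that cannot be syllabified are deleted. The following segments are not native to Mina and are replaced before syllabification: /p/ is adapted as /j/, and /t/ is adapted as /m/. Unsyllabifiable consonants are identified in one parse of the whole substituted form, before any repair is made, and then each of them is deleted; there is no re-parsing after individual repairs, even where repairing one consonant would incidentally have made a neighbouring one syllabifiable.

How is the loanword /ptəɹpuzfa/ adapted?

Substitution: /p/ → /j/, /t/ → /m/, giving /jməɹjuzfa/.
Syllabifying with onset maximization leaves /j/, /ɹ/, /z/ stranded (no codas are permitted; onsets are limited to one consonant).
Deletion applies to /j/, /ɹ/, /z/.

məjufa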